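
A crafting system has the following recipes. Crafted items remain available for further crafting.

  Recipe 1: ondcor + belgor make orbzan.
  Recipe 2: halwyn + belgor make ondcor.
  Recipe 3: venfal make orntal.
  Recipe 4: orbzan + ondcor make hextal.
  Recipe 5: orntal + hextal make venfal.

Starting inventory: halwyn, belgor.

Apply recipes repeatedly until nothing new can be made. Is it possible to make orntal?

orntal would need venfal (Recipe 3), but venfal is never obtained.

No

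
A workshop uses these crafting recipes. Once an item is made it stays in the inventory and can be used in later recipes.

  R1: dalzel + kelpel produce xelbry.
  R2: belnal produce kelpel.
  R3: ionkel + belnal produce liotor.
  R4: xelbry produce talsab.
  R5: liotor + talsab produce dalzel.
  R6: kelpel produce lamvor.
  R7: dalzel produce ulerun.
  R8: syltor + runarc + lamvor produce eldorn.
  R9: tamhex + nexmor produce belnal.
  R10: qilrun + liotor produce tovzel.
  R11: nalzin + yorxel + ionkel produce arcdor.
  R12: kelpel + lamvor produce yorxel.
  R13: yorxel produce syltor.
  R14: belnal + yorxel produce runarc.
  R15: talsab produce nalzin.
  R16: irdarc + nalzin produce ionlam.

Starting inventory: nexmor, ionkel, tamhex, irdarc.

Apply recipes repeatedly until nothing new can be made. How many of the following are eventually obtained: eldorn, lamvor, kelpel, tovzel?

3

Using R9, tamhex and nexmor make belnal.
Using R2, belnal makes kelpel.
Using R6, kelpel makes lamvor.
Using R12, kelpel and lamvor make yorxel.
belnal + yorxel → runarc (R14).
Using R13, yorxel makes syltor.
syltor + runarc + lamvor → eldorn (R8).
eldorn: reached.
lamvor: reached.
kelpel: reached.
tovzel would need qilrun and liotor (R10), but qilrun is never obtained.
Reached: eldorn, lamvor, and kelpel — 3 of the 4.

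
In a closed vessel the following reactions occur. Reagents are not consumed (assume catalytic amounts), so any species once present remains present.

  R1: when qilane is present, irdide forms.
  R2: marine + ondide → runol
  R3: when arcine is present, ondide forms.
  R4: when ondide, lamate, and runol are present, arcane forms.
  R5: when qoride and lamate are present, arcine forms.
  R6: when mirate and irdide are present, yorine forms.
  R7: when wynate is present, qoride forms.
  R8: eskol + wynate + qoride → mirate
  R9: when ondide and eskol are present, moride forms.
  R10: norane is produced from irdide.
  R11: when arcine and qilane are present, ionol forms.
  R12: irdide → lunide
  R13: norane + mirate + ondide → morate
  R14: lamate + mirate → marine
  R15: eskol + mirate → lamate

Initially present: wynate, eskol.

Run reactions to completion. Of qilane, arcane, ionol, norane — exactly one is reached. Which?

arcane

wynate present → qoride forms (R7).
eskol, wynate, and qoride present → mirate forms (R8).
eskol and mirate present → lamate forms (R15).
qoride and lamate present → arcine forms (R5).
lamate and mirate present → marine forms (R14).
arcine present → ondide forms (R3).
marine and ondide present → runol forms (R2).
ondide, lamate, and runol present → arcane forms (R4).
norane would need irdide (R10), but irdide never forms. No rule produces qilane, and it is not given. ionol would need arcine and qilane (R11), but qilane never forms.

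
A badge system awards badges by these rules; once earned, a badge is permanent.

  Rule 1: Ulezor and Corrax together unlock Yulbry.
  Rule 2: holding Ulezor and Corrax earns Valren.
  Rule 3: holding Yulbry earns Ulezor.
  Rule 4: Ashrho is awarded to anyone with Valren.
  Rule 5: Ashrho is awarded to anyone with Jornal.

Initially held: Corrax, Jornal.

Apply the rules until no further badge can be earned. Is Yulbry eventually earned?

Yulbry would need Ulezor and Corrax (Rule 1), but Ulezor is never earned.

No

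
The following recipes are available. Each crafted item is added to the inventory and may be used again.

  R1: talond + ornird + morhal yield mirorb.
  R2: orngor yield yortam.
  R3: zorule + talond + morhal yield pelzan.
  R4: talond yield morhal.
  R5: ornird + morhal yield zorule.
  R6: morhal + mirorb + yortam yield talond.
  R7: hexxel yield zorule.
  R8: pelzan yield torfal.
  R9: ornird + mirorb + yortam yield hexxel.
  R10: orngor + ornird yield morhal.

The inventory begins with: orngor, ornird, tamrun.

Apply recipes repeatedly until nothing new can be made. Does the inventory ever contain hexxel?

No

hexxel would need ornird, mirorb, and yortam (R9), but mirorb is never obtained.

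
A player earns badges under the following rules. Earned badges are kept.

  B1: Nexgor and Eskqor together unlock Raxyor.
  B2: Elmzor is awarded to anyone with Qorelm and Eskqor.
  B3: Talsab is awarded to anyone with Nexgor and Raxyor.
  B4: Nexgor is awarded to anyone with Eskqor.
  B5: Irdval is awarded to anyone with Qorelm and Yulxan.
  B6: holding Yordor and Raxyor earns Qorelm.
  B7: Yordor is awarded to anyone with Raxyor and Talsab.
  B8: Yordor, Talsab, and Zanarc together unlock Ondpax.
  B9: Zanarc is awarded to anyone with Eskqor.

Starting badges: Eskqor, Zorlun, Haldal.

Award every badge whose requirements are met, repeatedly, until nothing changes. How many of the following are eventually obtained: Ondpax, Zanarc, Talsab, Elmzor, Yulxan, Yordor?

With Eskqor, Zanarc is earned (B9).
With Eskqor, Nexgor is earned (B4).
With Nexgor and Eskqor, Raxyor is earned (B1).
With Nexgor and Raxyor, Talsab is earned (B3).
With Raxyor and Talsab, Yordor is earned (B7).
With Yordor, Talsab, and Zanarc, Ondpax is earned (B8).
With Yordor and Raxyor, Qorelm is earned (B6).
With Qorelm and Eskqor, Elmzor is earned (B2).
Ondpax: reached.
Zanarc: reached.
Talsab: reached.
Elmzor: reached.
No rule produces Yulxan, and it is not given.
Yordor: reached.
Reached: Ondpax, Zanarc, Talsab, Elmzor, and Yordor — 5 of the 6.

5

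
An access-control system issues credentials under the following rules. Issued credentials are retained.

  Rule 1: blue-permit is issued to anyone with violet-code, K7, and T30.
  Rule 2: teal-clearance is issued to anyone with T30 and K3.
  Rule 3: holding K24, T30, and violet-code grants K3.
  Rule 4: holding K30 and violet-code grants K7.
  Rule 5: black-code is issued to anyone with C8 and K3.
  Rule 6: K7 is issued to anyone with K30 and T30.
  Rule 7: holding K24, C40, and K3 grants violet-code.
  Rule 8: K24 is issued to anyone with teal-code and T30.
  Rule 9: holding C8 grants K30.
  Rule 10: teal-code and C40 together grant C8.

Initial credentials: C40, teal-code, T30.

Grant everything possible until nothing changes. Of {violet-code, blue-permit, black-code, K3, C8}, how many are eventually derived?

1

Holding teal-code and C40 grants C8 (Rule 10).
violet-code would need K24, C40, and K3 (Rule 7), but K3 is never granted.
blue-permit would need violet-code, K7, and T30 (Rule 1), but violet-code is never granted.
black-code would need C8 and K3 (Rule 5), but K3 is never granted.
K3 would need K24, T30, and violet-code (Rule 3), but violet-code is never granted.
C8: reached.
Reached: C8 — 1 of the 5.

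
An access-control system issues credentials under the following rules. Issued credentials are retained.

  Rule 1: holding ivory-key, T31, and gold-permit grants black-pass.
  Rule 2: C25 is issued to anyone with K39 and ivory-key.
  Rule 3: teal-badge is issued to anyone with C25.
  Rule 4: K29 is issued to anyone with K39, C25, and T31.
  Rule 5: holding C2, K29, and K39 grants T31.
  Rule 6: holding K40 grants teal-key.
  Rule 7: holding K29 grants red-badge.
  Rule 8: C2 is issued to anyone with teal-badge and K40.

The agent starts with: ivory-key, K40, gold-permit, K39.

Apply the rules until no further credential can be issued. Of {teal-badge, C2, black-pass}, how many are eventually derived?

Holding K39 and ivory-key grants C25 (Rule 2).
Holding C25 grants teal-badge (Rule 3).
Holding teal-badge and K40 grants C2 (Rule 8).
teal-badge: reached.
C2: reached.
black-pass would need ivory-key, T31, and gold-permit (Rule 1), but T31 is never granted.
Reached: teal-badge and C2 — 2 of the 3.

2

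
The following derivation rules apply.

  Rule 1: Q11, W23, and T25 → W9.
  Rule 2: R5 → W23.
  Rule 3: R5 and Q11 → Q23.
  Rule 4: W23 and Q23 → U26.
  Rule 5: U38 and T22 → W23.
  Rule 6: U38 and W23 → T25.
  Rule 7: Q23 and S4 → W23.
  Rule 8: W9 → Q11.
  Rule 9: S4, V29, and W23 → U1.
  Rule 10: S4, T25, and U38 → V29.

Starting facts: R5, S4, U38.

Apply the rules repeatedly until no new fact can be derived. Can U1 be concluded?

Yes

From R5, Rule 2 gives W23.
From U38 and W23, Rule 6 gives T25.
S4, T25, and U38 hold, so V29 follows (Rule 10).
From S4, V29, and W23, Rule 9 gives U1.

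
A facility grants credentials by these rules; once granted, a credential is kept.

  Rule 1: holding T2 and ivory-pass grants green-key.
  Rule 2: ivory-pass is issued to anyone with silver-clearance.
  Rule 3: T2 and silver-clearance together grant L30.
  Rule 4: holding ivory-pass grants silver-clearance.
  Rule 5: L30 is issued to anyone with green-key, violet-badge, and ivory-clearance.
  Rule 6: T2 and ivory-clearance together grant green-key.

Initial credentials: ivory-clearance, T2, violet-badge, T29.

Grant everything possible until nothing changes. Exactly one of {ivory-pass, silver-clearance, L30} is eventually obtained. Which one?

L30

Holding T2 and ivory-clearance grants green-key (Rule 6).
Holding green-key, violet-badge, and ivory-clearance grants L30 (Rule 5).
ivory-pass would need silver-clearance (Rule 2), but silver-clearance is never granted. silver-clearance would need ivory-pass (Rule 4), but ivory-pass is never granted.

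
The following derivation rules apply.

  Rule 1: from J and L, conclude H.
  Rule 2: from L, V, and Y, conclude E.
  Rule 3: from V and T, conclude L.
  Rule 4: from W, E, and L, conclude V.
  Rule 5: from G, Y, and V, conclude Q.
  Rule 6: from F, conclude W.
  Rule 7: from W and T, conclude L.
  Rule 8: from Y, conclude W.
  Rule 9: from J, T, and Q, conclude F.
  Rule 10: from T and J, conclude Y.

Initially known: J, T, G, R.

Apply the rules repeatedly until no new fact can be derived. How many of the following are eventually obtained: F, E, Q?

0

F would need J, T, and Q (Rule 9), but Q is never established.
E would need L, V, and Y (Rule 2), but V is never established.
Q would need G, Y, and V (Rule 5), but V is never established.
None of the 3 are reached.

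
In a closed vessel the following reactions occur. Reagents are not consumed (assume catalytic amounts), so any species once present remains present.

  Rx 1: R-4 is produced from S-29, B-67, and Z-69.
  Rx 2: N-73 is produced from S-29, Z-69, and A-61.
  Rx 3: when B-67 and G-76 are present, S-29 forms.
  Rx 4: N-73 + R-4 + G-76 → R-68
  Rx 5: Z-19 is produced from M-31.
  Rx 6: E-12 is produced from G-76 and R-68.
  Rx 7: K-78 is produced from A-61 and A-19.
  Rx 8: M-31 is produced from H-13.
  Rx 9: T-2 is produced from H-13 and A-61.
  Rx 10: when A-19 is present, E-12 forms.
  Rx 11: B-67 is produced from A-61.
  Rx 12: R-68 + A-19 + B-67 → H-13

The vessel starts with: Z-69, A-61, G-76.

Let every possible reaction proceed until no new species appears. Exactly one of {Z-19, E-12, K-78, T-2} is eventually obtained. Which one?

E-12

A-61 present → B-67 forms (Rx 11).
B-67 and G-76 present → S-29 forms (Rx 3).
S-29, Z-69, and A-61 present → N-73 forms (Rx 2).
S-29, B-67, and Z-69 present → R-4 forms (Rx 1).
N-73, R-4, and G-76 present → R-68 forms (Rx 4).
G-76 and R-68 present → E-12 forms (Rx 6).
Z-19 would need M-31 (Rx 5), but M-31 never forms. K-78 would need A-61 and A-19 (Rx 7), but A-19 never forms. T-2 would need H-13 and A-61 (Rx 9), but H-13 never forms.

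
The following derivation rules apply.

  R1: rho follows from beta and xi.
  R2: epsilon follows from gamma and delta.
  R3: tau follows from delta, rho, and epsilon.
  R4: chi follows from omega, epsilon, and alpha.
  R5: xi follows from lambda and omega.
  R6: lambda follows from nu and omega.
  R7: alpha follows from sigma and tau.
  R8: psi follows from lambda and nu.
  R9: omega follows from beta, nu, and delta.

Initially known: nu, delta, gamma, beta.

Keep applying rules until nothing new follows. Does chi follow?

chi would need omega, epsilon, and alpha (R4), but alpha is never established.

No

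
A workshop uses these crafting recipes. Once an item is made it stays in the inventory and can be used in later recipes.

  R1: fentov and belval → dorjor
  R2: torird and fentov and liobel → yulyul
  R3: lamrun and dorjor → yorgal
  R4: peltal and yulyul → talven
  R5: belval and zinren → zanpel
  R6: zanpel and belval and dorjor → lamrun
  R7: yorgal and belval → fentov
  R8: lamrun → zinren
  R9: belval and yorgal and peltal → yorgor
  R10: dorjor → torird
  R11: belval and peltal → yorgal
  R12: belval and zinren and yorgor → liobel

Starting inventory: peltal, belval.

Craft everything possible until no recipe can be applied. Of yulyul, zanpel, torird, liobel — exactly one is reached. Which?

torird

belval and peltal → yorgal (R11).
Using R7, yorgal and belval make fentov.
Using R1, fentov and belval make dorjor.
Using R10, dorjor makes torird.
zanpel would need belval and zinren (R5), but zinren is never obtained. liobel would need belval, zinren, and yorgor (R12), but zinren is never obtained. yulyul would need torird, fentov, and liobel (R2), but liobel is never obtained.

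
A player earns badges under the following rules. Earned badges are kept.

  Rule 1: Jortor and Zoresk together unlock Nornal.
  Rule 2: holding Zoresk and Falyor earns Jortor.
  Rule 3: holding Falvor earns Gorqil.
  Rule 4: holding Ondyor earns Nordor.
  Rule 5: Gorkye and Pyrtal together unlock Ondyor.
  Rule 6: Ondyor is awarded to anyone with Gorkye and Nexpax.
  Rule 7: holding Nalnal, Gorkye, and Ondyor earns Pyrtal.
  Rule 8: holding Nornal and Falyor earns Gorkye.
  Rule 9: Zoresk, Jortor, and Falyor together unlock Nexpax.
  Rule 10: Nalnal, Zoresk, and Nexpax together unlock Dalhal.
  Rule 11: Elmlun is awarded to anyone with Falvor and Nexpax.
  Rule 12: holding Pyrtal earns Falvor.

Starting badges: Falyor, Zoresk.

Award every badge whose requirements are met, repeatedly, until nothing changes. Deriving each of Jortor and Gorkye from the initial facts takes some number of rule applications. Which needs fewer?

Jortor

Jortor: With Zoresk and Falyor, Jortor is earned (Rule 2). [1 rule application]
Gorkye: With Zoresk and Falyor, Jortor is earned (Rule 2). With Jortor and Zoresk, Nornal is earned (Rule 1). With Nornal and Falyor, Gorkye is earned (Rule 8). [3 rule applications]
Jortor needs fewer.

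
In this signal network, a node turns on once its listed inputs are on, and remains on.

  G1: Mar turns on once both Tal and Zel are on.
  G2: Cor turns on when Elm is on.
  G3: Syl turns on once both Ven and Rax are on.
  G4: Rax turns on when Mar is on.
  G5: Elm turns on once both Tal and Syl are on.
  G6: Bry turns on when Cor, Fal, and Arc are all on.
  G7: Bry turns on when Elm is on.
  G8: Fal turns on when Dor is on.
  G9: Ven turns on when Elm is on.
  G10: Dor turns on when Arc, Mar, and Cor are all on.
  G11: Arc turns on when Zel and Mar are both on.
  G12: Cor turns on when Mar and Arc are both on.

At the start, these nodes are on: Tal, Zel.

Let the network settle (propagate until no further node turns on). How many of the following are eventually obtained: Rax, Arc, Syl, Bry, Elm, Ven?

3

G1: Tal and Zel on → Mar on.
G11: Zel and Mar on → Arc on.
G4: Mar on → Rax on.
Mar and Arc are on, so Cor turns on (G12).
Arc, Mar, and Cor are on, so Dor turns on (G10).
Dor is on, so Fal turns on (G8).
Cor, Fal, and Arc are on, so Bry turns on (G6).
Rax: reached.
Arc: reached.
Syl would need Ven and Rax (G3), but Ven never turns on.
Bry: reached.
Elm would need Tal and Syl (G5), but Syl never turns on.
Ven would need Elm (G9), but Elm never turns on.
Reached: Rax, Arc, and Bry — 3 of the 6.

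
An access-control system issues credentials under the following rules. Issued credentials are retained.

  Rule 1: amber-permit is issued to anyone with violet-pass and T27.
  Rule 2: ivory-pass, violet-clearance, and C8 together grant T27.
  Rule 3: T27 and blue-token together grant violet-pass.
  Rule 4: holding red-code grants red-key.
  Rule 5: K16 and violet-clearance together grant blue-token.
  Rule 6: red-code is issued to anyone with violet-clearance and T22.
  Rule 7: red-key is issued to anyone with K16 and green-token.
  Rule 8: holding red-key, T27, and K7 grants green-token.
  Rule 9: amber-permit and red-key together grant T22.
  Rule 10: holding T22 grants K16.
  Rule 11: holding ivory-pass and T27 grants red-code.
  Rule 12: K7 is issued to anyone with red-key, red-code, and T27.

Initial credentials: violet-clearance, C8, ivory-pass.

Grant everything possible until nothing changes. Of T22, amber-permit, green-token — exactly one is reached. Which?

Holding ivory-pass, violet-clearance, and C8 grants T27 (Rule 2).
Holding ivory-pass and T27 grants red-code (Rule 11).
Holding red-code grants red-key (Rule 4).
Holding red-key, red-code, and T27 grants K7 (Rule 12).
Holding red-key, T27, and K7 grants green-token (Rule 8).
amber-permit would need violet-pass and T27 (Rule 1), but violet-pass is never granted. T22 would need amber-permit and red-key (Rule 9), but amber-permit is never granted.

green-token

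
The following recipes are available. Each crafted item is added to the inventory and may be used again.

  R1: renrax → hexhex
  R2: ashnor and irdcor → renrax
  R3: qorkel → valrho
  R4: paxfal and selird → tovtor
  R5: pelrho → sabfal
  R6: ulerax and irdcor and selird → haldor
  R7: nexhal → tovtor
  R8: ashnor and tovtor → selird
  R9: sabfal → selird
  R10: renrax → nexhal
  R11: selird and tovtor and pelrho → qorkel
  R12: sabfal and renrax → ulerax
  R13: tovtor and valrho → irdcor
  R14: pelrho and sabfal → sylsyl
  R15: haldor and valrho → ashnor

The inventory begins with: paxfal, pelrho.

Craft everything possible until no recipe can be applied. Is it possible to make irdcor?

Yes

pelrho → sabfal (R5).
Using R9, sabfal makes selird.
paxfal and selird → tovtor (R4).
Using R11, selird, tovtor, and pelrho make qorkel.
Using R3, qorkel makes valrho.
tovtor and valrho → irdcor (R13).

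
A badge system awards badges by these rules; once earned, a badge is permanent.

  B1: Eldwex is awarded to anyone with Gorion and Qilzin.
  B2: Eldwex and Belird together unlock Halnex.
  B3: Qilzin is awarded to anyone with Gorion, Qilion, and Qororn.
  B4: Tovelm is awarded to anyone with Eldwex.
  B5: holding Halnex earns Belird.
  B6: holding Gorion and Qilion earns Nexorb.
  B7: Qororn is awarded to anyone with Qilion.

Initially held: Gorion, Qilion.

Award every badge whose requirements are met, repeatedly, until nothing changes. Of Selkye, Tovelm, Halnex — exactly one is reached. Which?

Tovelm

With Qilion, Qororn is earned (B7).
With Gorion, Qilion, and Qororn, Qilzin is earned (B3).
With Gorion and Qilzin, Eldwex is earned (B1).
With Eldwex, Tovelm is earned (B4).
Halnex would need Eldwex and Belird (B2), but Belird is never earned. No rule produces Selkye, and it is not given.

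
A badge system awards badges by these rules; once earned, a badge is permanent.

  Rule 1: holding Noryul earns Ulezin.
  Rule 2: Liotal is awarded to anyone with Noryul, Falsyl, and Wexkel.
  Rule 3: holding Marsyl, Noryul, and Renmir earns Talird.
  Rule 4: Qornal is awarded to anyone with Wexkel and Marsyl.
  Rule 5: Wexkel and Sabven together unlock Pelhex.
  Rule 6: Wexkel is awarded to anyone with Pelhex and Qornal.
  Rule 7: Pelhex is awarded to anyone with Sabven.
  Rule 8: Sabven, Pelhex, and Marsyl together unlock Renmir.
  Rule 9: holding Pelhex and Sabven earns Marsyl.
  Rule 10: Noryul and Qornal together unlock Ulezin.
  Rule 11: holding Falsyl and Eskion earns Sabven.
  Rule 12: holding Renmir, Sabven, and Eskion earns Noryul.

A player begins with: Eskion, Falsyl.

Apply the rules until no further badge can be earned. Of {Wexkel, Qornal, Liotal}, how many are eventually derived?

Wexkel would need Pelhex and Qornal (Rule 6), but Qornal is never earned.
Qornal would need Wexkel and Marsyl (Rule 4), but Wexkel is never earned.
Liotal would need Noryul, Falsyl, and Wexkel (Rule 2), but Wexkel is never earned.
None of the 3 are reached.

0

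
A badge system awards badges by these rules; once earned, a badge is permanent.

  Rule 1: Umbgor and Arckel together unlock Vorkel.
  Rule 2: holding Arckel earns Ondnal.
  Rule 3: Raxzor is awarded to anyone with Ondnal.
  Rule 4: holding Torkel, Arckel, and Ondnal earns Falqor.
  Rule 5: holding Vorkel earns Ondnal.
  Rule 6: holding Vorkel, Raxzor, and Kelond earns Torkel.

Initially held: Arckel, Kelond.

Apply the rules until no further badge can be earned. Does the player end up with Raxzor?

With Arckel, Ondnal is earned (Rule 2).
With Ondnal, Raxzor is earned (Rule 3).

Yes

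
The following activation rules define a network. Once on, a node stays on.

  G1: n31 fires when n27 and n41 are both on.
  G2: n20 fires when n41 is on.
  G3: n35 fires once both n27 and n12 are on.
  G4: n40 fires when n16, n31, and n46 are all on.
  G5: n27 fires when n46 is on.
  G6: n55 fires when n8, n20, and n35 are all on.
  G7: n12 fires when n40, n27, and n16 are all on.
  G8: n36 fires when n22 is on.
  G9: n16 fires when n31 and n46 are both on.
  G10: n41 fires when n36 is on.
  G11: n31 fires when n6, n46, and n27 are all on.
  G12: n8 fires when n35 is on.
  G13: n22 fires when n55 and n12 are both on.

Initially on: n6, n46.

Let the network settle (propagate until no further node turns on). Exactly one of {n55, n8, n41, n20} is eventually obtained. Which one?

n46 is on, so n27 fires (G5).
G11: n6, n46, and n27 on → n31 on.
G9: n31 and n46 on → n16 on.
n16, n31, and n46 are on, so n40 fires (G4).
G7: n40, n27, and n16 on → n12 on.
n27 and n12 are on, so n35 fires (G3).
n35 is on, so n8 fires (G12).
n55 would need n8, n20, and n35 (G6), but n20 never turns on. n20 would need n41 (G2), but n41 never turns on. n41 would need n36 (G10), but n36 never turns on.

n8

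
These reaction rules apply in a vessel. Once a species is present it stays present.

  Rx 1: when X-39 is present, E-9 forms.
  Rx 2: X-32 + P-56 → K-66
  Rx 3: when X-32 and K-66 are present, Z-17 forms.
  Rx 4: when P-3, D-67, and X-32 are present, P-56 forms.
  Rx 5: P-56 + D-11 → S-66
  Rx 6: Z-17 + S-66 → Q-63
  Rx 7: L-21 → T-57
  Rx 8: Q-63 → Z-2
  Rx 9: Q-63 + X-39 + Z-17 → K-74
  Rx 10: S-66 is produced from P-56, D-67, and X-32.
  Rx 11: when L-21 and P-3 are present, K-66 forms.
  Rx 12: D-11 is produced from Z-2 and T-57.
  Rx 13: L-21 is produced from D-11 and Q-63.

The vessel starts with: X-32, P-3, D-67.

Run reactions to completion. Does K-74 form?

K-74 would need Q-63, X-39, and Z-17 (Rx 9), but X-39 never forms.

No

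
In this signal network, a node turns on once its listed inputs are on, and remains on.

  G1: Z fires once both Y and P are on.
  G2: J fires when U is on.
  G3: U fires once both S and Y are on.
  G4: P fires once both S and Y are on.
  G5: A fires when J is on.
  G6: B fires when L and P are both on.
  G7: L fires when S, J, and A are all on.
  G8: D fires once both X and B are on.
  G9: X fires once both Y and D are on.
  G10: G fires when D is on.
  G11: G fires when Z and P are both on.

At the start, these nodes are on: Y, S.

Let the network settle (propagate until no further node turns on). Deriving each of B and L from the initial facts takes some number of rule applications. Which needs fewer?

L: G3: S and Y on → U on. G2: U on → J on. J is on, so A fires (G5). S, J, and A are on, so L fires (G7). [4 rule applications]
B: S and Y are on, so P fires (G4). G3: S and Y on → U on. U is on, so J fires (G2). J is on, so A fires (G5). S, J, and A are on, so L fires (G7). G6: L and P on → B on. [6 rule applications]
L needs fewer.

L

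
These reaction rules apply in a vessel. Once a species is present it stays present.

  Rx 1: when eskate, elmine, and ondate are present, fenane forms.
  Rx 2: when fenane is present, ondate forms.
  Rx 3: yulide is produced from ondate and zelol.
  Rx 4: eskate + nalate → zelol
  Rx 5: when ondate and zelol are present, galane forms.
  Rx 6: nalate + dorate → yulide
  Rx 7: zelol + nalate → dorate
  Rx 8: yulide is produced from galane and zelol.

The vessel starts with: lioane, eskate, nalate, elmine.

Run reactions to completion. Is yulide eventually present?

Yes

eskate and nalate present → zelol forms (Rx 4).
zelol and nalate present → dorate forms (Rx 7).
nalate and dorate present → yulide forms (Rx 6).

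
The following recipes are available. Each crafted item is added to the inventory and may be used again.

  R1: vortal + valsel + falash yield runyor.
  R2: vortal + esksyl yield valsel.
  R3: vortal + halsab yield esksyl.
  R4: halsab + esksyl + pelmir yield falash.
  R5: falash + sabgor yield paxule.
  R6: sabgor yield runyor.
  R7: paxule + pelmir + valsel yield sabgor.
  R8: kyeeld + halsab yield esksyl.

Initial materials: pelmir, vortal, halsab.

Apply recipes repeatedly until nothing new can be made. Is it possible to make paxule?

paxule would need falash and sabgor (R5), but sabgor is never obtained.

No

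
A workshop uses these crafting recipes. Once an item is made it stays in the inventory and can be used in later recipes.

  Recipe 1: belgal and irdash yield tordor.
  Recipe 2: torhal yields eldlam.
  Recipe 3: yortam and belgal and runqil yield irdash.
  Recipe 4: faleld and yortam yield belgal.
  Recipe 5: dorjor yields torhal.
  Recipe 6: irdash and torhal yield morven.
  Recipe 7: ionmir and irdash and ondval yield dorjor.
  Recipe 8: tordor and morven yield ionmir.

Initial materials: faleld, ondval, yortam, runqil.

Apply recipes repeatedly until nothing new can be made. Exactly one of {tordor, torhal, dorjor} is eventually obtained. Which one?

tordor

Using Recipe 4, faleld and yortam make belgal.
Using Recipe 3, yortam, belgal, and runqil make irdash.
belgal and irdash → tordor (Recipe 1).
dorjor would need ionmir, irdash, and ondval (Recipe 7), but ionmir is never obtained. torhal would need dorjor (Recipe 5), but dorjor is never obtained.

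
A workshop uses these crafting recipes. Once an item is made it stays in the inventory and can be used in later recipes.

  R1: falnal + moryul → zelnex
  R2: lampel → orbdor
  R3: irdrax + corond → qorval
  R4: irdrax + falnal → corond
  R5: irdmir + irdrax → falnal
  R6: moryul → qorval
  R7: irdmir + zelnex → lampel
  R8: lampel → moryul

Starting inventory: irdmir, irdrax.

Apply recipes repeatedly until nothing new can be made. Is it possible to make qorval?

Using R5, irdmir and irdrax make falnal.
irdrax + falnal → corond (R4).
irdrax + corond → qorval (R3).

Yes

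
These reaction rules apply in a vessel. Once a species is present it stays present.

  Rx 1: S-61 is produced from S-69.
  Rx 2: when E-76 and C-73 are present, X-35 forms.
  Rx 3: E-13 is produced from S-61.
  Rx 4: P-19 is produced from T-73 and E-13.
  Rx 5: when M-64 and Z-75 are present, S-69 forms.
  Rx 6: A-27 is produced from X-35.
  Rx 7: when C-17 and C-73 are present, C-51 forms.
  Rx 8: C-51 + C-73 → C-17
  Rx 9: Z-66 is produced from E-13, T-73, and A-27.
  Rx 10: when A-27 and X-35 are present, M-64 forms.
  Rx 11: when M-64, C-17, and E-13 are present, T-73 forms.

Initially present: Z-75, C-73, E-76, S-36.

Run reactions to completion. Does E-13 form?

E-76 and C-73 present → X-35 forms (Rx 2).
X-35 present → A-27 forms (Rx 6).
A-27 and X-35 present → M-64 forms (Rx 10).
M-64 and Z-75 present → S-69 forms (Rx 5).
S-69 present → S-61 forms (Rx 1).
S-61 present → E-13 forms (Rx 3).

Yes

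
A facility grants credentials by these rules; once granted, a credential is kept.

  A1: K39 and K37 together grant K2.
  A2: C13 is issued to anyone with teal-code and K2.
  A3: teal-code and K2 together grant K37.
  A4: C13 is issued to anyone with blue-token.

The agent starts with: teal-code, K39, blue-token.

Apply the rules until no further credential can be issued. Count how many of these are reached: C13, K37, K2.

Holding blue-token grants C13 (A4).
C13: reached.
K37 would need teal-code and K2 (A3), but K2 is never granted.
K2 would need K39 and K37 (A1), but K37 is never granted.
Reached: C13 — 1 of the 3.

1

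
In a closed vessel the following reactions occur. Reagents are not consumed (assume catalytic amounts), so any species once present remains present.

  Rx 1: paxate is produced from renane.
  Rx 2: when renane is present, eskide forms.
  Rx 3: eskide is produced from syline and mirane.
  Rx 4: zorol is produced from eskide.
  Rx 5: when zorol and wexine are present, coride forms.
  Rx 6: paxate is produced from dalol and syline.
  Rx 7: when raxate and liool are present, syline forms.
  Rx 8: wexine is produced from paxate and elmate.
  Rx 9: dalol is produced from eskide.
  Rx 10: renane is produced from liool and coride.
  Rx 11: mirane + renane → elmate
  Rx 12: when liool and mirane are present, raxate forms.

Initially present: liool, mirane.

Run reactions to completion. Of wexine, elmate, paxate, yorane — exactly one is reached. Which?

liool and mirane present → raxate forms (Rx 12).
raxate and liool present → syline forms (Rx 7).
syline and mirane present → eskide forms (Rx 3).
eskide present → dalol forms (Rx 9).
dalol and syline present → paxate forms (Rx 6).
elmate would need mirane and renane (Rx 11), but renane never forms. No rule produces yorane, and it is not given. wexine would need paxate and elmate (Rx 8), but elmate never forms.

paxate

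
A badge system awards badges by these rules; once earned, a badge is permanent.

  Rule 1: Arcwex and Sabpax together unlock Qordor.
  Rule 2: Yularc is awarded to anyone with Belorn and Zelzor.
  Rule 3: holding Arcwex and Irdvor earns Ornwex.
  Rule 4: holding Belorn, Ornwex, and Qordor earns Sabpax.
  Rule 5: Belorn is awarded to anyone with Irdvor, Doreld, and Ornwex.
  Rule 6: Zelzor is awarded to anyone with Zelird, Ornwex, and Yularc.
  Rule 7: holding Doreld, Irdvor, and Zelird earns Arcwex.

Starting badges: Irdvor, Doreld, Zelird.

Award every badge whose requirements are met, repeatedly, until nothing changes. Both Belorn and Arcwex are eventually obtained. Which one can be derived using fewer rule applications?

Arcwex: With Doreld, Irdvor, and Zelird, Arcwex is earned (Rule 7). [1 rule application]
Belorn: With Doreld, Irdvor, and Zelird, Arcwex is earned (Rule 7). With Arcwex and Irdvor, Ornwex is earned (Rule 3). With Irdvor, Doreld, and Ornwex, Belorn is earned (Rule 5). [3 rule applications]
Arcwex needs fewer.

Arcwex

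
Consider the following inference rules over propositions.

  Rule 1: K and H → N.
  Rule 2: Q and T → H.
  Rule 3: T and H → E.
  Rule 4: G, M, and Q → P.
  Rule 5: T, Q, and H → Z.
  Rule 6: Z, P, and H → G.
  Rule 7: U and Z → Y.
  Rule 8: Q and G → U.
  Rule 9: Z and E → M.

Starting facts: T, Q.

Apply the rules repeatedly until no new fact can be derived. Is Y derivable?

Y would need U and Z (Rule 7), but U is never established.

No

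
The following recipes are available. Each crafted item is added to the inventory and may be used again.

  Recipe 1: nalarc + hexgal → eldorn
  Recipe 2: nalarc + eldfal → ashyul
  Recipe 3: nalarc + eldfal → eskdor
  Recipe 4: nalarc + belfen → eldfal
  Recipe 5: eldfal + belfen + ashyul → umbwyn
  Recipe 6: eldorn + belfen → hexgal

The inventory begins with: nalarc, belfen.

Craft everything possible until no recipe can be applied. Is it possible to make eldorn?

No

eldorn would need nalarc and hexgal (Recipe 1), but hexgal is never obtained.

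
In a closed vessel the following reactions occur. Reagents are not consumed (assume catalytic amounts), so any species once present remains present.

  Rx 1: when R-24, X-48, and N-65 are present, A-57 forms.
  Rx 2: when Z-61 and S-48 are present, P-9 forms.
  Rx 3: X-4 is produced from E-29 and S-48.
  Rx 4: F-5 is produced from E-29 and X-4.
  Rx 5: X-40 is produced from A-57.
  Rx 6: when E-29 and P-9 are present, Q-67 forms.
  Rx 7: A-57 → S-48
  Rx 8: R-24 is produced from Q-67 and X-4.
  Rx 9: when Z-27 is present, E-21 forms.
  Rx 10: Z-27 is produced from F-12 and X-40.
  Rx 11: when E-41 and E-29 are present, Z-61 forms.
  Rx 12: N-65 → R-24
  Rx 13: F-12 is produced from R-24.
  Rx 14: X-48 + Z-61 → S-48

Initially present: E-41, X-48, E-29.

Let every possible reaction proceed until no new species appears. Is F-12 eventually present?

E-41 and E-29 present → Z-61 forms (Rx 11).
X-48 and Z-61 present → S-48 forms (Rx 14).
Z-61 and S-48 present → P-9 forms (Rx 2).
E-29 and S-48 present → X-4 forms (Rx 3).
E-29 and P-9 present → Q-67 forms (Rx 6).
Q-67 and X-4 present → R-24 forms (Rx 8).
R-24 present → F-12 forms (Rx 13).

Yes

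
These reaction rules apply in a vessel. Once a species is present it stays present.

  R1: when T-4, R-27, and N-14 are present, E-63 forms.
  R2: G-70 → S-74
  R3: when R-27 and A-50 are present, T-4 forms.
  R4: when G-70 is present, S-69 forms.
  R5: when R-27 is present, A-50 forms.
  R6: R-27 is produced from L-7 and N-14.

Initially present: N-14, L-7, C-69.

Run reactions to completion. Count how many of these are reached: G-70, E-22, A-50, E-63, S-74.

2

L-7 and N-14 present → R-27 forms (R6).
R-27 present → A-50 forms (R5).
R-27 and A-50 present → T-4 forms (R3).
T-4, R-27, and N-14 present → E-63 forms (R1).
No rule produces G-70, and it is not given.
No rule produces E-22, and it is not given.
A-50: reached.
E-63: reached.
S-74 would need G-70 (R2), but G-70 never forms.
Reached: A-50 and E-63 — 2 of the 5.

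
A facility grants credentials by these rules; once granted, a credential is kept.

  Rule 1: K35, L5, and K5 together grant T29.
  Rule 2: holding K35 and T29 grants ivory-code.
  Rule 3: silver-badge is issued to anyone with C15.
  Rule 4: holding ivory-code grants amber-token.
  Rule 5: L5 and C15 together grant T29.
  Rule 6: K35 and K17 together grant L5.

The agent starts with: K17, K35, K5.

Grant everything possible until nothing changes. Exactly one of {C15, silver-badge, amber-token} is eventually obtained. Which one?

amber-token

Holding K35 and K17 grants L5 (Rule 6).
Holding K35, L5, and K5 grants T29 (Rule 1).
Holding K35 and T29 grants ivory-code (Rule 2).
Holding ivory-code grants amber-token (Rule 4).
No rule produces C15, and it is not given. silver-badge would need C15 (Rule 3), but C15 is never granted.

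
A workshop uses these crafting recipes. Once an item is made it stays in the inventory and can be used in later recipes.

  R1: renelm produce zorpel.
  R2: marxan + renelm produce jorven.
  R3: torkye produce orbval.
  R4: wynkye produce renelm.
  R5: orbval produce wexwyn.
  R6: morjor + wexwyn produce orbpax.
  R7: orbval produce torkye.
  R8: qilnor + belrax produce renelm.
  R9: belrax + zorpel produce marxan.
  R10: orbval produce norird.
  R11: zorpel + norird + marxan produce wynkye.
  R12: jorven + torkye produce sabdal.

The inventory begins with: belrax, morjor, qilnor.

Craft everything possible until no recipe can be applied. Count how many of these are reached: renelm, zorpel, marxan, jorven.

Using R8, qilnor and belrax make renelm.
Using R1, renelm makes zorpel.
belrax + zorpel → marxan (R9).
marxan + renelm → jorven (R2).
renelm: reached.
zorpel: reached.
marxan: reached.
jorven: reached.
All 4 are reached.

4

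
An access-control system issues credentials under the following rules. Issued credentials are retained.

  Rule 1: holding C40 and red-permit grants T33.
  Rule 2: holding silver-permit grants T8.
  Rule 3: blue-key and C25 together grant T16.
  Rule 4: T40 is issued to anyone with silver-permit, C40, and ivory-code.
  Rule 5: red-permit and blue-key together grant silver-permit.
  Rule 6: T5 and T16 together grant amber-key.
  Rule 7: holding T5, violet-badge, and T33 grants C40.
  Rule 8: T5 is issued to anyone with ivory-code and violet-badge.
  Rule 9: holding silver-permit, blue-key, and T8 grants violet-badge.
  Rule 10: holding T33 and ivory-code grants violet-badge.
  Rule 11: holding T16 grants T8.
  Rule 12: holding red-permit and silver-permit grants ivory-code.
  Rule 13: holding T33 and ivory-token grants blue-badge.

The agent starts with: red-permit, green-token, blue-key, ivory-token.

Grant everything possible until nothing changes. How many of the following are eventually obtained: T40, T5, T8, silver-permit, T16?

Holding red-permit and blue-key grants silver-permit (Rule 5).
Holding silver-permit grants T8 (Rule 2).
Holding red-permit and silver-permit grants ivory-code (Rule 12).
Holding silver-permit, blue-key, and T8 grants violet-badge (Rule 9).
Holding ivory-code and violet-badge grants T5 (Rule 8).
T40 would need silver-permit, C40, and ivory-code (Rule 4), but C40 is never granted.
T5: reached.
T8: reached.
silver-permit: reached.
T16 would need blue-key and C25 (Rule 3), but C25 is never granted.
Reached: T5, T8, and silver-permit — 3 of the 5.

3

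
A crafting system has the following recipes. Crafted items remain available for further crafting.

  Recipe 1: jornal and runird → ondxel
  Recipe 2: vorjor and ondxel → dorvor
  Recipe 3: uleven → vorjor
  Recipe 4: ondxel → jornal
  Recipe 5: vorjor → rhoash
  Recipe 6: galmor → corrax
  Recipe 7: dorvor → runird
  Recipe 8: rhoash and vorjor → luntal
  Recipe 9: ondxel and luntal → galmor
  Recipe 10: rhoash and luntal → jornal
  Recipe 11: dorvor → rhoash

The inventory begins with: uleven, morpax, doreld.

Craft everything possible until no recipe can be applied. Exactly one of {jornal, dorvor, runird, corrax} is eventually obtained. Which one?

jornal

Using Recipe 3, uleven makes vorjor.
Using Recipe 5, vorjor makes rhoash.
Using Recipe 8, rhoash and vorjor make luntal.
rhoash and luntal → jornal (Recipe 10).
runird would need dorvor (Recipe 7), but dorvor is never obtained. dorvor would need vorjor and ondxel (Recipe 2), but ondxel is never obtained. corrax would need galmor (Recipe 6), but galmor is never obtained.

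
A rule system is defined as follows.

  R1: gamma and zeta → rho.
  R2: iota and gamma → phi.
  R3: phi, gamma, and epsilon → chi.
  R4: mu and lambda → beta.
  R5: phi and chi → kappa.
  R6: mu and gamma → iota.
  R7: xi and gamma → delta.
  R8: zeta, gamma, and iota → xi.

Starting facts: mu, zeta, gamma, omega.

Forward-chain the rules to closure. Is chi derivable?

chi would need phi, gamma, and epsilon (R3), but epsilon is never established.

No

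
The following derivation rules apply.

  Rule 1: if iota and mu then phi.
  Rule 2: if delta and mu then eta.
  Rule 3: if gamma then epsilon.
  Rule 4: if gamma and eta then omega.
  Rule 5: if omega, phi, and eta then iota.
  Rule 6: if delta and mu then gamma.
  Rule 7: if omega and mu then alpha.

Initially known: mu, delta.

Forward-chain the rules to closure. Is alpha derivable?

Yes

From delta and mu, Rule 6 gives gamma.
From delta and mu, Rule 2 gives eta.
gamma and eta hold, so omega follows (Rule 4).
omega and mu hold, so alpha follows (Rule 7).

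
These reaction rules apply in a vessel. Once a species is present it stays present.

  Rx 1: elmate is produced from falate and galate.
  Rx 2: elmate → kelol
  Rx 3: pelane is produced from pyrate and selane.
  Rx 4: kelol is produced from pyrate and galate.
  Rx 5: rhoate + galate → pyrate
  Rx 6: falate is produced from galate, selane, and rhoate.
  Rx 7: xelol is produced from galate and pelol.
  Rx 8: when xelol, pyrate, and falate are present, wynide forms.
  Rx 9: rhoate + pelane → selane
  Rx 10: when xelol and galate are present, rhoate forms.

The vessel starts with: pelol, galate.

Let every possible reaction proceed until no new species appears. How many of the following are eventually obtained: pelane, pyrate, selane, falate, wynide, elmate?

1

galate and pelol present → xelol forms (Rx 7).
xelol and galate present → rhoate forms (Rx 10).
rhoate and galate present → pyrate forms (Rx 5).
pelane would need pyrate and selane (Rx 3), but selane never forms.
pyrate: reached.
selane would need rhoate and pelane (Rx 9), but pelane never forms.
falate would need galate, selane, and rhoate (Rx 6), but selane never forms.
wynide would need xelol, pyrate, and falate (Rx 8), but falate never forms.
elmate would need falate and galate (Rx 1), but falate never forms.
Reached: pyrate — 1 of the 6.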